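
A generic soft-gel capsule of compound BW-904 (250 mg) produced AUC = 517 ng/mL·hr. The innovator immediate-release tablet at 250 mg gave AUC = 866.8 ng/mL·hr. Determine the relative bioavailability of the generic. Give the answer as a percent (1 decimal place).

F_rel = (AUC_test/D_test) / (AUC_ref/D_ref)
      = (517/250) / (866.8/250)
      = 2.068 / 3.4672 = 0.5964 = 59.64%

F_rel = 59.6%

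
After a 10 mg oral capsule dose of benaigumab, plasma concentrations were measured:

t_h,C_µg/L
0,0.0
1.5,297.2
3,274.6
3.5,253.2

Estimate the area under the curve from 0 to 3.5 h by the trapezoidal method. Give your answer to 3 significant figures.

AUC = 784 µg/L·h

Trapezoidal AUC_0→3.5:
  [0→1.5]: (0.0+297.2)/2 × 1.5 = 222.9
  [1.5→3]: (297.2+274.6)/2 × 1.5 = 428.85
  [3→3.5]: (274.6+253.2)/2 × 0.5 = 131.95
  Sum = 783.7 µg/L·h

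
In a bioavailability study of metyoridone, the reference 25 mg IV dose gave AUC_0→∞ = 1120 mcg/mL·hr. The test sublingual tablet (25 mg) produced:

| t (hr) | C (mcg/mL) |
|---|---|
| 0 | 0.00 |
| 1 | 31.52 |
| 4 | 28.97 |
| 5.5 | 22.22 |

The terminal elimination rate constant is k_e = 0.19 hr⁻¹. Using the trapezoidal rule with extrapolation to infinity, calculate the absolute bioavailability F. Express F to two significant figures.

Trapezoidal AUC_0→5.5 (sublingual tablet):
  [0→1]: (0.00+31.52)/2 × 1 = 15.76
  [1→4]: (31.52+28.97)/2 × 3 = 90.735
  [4→5.5]: (28.97+22.22)/2 × 1.5 = 38.3925
  Sum = 144.8875 mcg/mL·hr
Tail: C_last/k_e = 22.22/0.19 = 116.947
AUC_0→∞ (sublingual tablet) = 144.8875 + 116.947 = 261.8345 mcg/mL·hr
F = (AUC_ev/D_ev)/(AUC_iv/D_iv) = (261.8345/25)/(1120/25) = 10.47338/44.8 = 0.2338

F = 0.23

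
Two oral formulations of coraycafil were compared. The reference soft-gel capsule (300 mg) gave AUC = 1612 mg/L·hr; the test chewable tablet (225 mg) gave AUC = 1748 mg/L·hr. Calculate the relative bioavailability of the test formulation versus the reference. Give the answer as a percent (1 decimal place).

F_rel = (AUC_test/D_test) / (AUC_ref/D_ref)
      = (1748/225) / (1612/300)
      = 7.76889 / 5.37333 = 1.4458 = 144.58%

F_rel = 144.6%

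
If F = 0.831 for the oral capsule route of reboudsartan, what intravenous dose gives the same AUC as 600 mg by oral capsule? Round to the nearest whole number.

D_iv = 499 mg

Systemic exposure from an extravascular dose = F × D_ev, so the equivalent IV dose is F × D_ev.
D_iv = F × D_ev = 0.831 × 600 = 498.6 mg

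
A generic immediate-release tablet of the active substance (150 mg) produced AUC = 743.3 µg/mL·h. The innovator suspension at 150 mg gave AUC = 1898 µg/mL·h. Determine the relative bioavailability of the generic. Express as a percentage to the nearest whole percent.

F_rel = 39%

F_rel = (AUC_test/D_test) / (AUC_ref/D_ref)
      = (743.3/150) / (1898/150)
      = 4.95533 / 12.6533 = 0.3916 = 39.16%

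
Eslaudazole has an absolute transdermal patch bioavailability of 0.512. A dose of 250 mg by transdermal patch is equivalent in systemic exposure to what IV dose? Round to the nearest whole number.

D_iv = 128 mg

Systemic exposure from an extravascular dose = F × D_ev, so the equivalent IV dose is F × D_ev.
D_iv = F × D_ev = 0.512 × 250 = 128 mg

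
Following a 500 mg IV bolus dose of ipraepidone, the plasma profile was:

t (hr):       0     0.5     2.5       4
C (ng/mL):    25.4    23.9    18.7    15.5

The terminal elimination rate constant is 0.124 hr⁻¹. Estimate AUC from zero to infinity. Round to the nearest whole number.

AUC = 206 ng/mL·hr

Trapezoidal AUC_0→4:
  [0→0.5]: (25.4+23.9)/2 × 0.5 = 12.325
  [0.5→2.5]: (23.9+18.7)/2 × 2 = 42.6
  [2.5→4]: (18.7+15.5)/2 × 1.5 = 25.65
  Sum = 80.575 ng/mL·hr
Extrapolated tail: C_last / k_e = 15.5 / 0.124 = 125.000
AUC_0→∞ = 80.575 + 125.000 = 205.575 ng/mL·hr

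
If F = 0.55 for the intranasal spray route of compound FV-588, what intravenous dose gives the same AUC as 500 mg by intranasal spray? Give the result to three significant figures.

D_iv = 275 mg

Systemic exposure from an extravascular dose = F × D_ev, so the equivalent IV dose is F × D_ev.
D_iv = F × D_ev = 0.55 × 500 = 275 mg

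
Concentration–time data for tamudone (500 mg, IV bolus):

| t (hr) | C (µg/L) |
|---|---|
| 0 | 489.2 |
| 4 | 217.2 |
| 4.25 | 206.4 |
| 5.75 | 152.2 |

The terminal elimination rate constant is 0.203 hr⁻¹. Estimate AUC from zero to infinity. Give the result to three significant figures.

Trapezoidal AUC_0→5.75:
  [0→4]: (489.2+217.2)/2 × 4 = 1412.8
  [4→4.25]: (217.2+206.4)/2 × 0.25 = 52.95
  [4.25→5.75]: (206.4+152.2)/2 × 1.5 = 268.95
  Sum = 1734.7 µg/L·hr
Extrapolated tail: C_last / k_e = 152.2 / 0.203 = 749.754
AUC_0→∞ = 1734.7 + 749.754 = 2484.454 µg/L·hr

AUC = 2480 µg/L·hr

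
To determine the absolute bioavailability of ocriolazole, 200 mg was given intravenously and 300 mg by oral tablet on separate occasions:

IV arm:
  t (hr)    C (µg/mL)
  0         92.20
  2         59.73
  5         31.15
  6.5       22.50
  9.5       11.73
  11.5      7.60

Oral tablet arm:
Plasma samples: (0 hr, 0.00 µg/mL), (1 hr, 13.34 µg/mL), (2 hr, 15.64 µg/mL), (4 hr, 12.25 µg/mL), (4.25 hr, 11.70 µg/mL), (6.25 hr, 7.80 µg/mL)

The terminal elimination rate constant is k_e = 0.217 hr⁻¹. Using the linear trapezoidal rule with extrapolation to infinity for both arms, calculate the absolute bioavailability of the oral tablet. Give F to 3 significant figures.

F = 0.165

Trapezoidal AUC_0→11.5 (IV):
  [0→2]: (92.20+59.73)/2 × 2 = 151.93
  [2→5]: (59.73+31.15)/2 × 3 = 136.32
  [5→6.5]: (31.15+22.50)/2 × 1.5 = 40.2375
  [6.5→9.5]: (22.50+11.73)/2 × 3 = 51.345
  [9.5→11.5]: (11.73+7.60)/2 × 2 = 19.33
  Sum = 399.1625 µg/mL·hr
IV tail: 7.60/0.217 = 35.023; AUC_iv,0→∞ = 399.1625 + 35.023 = 434.1855 µg/mL·hr
Trapezoidal AUC_0→6.25 (oral tablet):
  [0→1]: (0.00+13.34)/2 × 1 = 6.67
  [1→2]: (13.34+15.64)/2 × 1 = 14.49
  [2→4]: (15.64+12.25)/2 × 2 = 27.89
  [4→4.25]: (12.25+11.70)/2 × 0.25 = 2.99375
  [4.25→6.25]: (11.70+7.80)/2 × 2 = 19.5
  Sum = 71.54375 µg/mL·hr
oral tablet tail: 7.80/0.217 = 35.945; AUC_ev,0→∞ = 71.54375 + 35.945 = 107.48875 µg/mL·hr
F = (AUC_ev/D_ev)/(AUC_iv/D_iv) = (107.48875/300)/(434.1855/200) = 0.358296/2.1709275 = 0.1650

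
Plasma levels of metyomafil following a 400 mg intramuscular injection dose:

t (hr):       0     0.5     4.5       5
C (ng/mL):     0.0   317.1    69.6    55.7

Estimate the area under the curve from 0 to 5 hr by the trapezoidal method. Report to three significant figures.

Trapezoidal AUC_0→5:
  [0→0.5]: (0.0+317.1)/2 × 0.5 = 79.275
  [0.5→4.5]: (317.1+69.6)/2 × 4 = 773.4
  [4.5→5]: (69.6+55.7)/2 × 0.5 = 31.325
  Sum = 884.0 ng/mL·hr

AUC = 884 ng/mL·hr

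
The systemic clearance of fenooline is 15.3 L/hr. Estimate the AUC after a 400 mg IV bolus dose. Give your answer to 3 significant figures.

AUC_0→∞ = Dose_iv / CL
        = 400 / 15.3 = 26.1438 mg/L·hr

AUC = 26.1 mg/L·hr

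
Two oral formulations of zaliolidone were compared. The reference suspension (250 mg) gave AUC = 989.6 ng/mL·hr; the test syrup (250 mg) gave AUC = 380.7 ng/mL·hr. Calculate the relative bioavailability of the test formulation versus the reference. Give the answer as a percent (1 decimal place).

F_rel = 38.5%

F_rel = (AUC_test/D_test) / (AUC_ref/D_ref)
      = (380.7/250) / (989.6/250)
      = 1.5228 / 3.9584 = 0.3847 = 38.47%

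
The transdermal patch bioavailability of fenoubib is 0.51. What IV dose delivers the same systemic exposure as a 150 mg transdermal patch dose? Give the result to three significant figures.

D_iv = 76.5 mg

Systemic exposure from an extravascular dose = F × D_ev, so the equivalent IV dose is F × D_ev.
D_iv = F × D_ev = 0.51 × 150 = 76.5 mg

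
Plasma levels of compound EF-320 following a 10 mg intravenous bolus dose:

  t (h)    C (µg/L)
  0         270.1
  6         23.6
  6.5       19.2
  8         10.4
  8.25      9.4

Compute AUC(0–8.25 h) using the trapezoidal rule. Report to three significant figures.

AUC = 916 µg/L·h

Trapezoidal AUC_0→8.25:
  [0→6]: (270.1+23.6)/2 × 6 = 881.1
  [6→6.5]: (23.6+19.2)/2 × 0.5 = 10.7
  [6.5→8]: (19.2+10.4)/2 × 1.5 = 22.2
  [8→8.25]: (10.4+9.4)/2 × 0.25 = 2.475
  Sum = 916.475 µg/L·h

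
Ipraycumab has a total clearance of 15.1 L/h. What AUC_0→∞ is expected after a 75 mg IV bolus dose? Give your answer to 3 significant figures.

AUC_0→∞ = Dose_iv / CL
        = 75 / 15.1 = 4.96689 mg/L·h

AUC = 4.97 mg/L·h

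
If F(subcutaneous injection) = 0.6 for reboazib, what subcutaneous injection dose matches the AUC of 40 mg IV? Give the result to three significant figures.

For equal systemic exposure: F × D_ev = D_iv
D_ev = D_iv / F = 40 / 0.6 = 66.6667 mg

D_subcutaneous = 66.7 mg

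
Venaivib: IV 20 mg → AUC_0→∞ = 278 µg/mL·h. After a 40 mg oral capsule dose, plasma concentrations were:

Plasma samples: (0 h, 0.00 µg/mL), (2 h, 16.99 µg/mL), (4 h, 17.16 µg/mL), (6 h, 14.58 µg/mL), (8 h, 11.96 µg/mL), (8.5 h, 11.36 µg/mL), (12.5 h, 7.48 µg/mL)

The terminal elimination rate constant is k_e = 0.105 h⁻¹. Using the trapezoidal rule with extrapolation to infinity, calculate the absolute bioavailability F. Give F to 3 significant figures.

Trapezoidal AUC_0→12.5 (oral capsule):
  [0→2]: (0.00+16.99)/2 × 2 = 16.99
  [2→4]: (16.99+17.16)/2 × 2 = 34.15
  [4→6]: (17.16+14.58)/2 × 2 = 31.74
  [6→8]: (14.58+11.96)/2 × 2 = 26.54
  [8→8.5]: (11.96+11.36)/2 × 0.5 = 5.83
  [8.5→12.5]: (11.36+7.48)/2 × 4 = 37.68
  Sum = 152.93 µg/mL·h
Tail: C_last/k_e = 7.48/0.105 = 71.238
AUC_0→∞ (oral capsule) = 152.93 + 71.238 = 224.168 µg/mL·h
F = (AUC_ev/D_ev)/(AUC_iv/D_iv) = (224.168/40)/(278/20) = 5.6042/13.9 = 0.4032

F = 0.403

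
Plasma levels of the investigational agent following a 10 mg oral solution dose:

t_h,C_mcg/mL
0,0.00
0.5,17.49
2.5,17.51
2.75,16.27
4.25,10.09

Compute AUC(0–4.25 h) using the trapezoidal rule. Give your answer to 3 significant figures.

AUC = 63.4 mcg/mL·h

Trapezoidal AUC_0→4.25:
  [0→0.5]: (0.00+17.49)/2 × 0.5 = 4.3725
  [0.5→2.5]: (17.49+17.51)/2 × 2 = 35.0
  [2.5→2.75]: (17.51+16.27)/2 × 0.25 = 4.2225
  [2.75→4.25]: (16.27+10.09)/2 × 1.5 = 19.77
  Sum = 63.365 mcg/mL·h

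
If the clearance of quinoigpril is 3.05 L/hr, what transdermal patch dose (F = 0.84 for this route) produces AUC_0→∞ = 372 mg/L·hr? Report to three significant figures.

Dose = 1350 mg

Dose = CL × AUC_0→∞ / F
     = 3.05 × 372 / 0.84 = 1350.71 mg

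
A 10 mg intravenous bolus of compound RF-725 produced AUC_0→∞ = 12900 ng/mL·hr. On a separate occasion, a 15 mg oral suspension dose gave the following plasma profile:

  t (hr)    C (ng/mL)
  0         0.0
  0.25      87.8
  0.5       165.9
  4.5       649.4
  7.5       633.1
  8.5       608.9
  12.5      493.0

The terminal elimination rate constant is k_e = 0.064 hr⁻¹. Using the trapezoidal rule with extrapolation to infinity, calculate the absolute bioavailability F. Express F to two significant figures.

F = 0.73

Trapezoidal AUC_0→12.5 (oral suspension):
  [0→0.25]: (0.0+87.8)/2 × 0.25 = 10.975
  [0.25→0.5]: (87.8+165.9)/2 × 0.25 = 31.7125
  [0.5→4.5]: (165.9+649.4)/2 × 4 = 1630.6
  [4.5→7.5]: (649.4+633.1)/2 × 3 = 1923.75
  [7.5→8.5]: (633.1+608.9)/2 × 1 = 621.0
  [8.5→12.5]: (608.9+493.0)/2 × 4 = 2203.8
  Sum = 6421.8375 ng/mL·hr
Tail: C_last/k_e = 493.0/0.064 = 7703.125
AUC_0→∞ (oral suspension) = 6421.8375 + 7703.125 = 14124.9625 ng/mL·hr
F = (AUC_ev/D_ev)/(AUC_iv/D_iv) = (14124.9625/15)/(12900/10) = 941.664/1290 = 0.7300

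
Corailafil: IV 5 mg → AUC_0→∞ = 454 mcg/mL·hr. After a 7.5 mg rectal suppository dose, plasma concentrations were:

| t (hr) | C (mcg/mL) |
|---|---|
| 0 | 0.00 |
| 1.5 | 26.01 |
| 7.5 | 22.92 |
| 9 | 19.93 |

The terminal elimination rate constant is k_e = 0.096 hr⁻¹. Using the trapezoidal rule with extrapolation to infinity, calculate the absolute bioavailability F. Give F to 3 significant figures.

Trapezoidal AUC_0→9 (rectal suppository):
  [0→1.5]: (0.00+26.01)/2 × 1.5 = 19.5075
  [1.5→7.5]: (26.01+22.92)/2 × 6 = 146.79
  [7.5→9]: (22.92+19.93)/2 × 1.5 = 32.1375
  Sum = 198.435 mcg/mL·hr
Tail: C_last/k_e = 19.93/0.096 = 207.604
AUC_0→∞ (rectal suppository) = 198.435 + 207.604 = 406.039 mcg/mL·hr
F = (AUC_ev/D_ev)/(AUC_iv/D_iv) = (406.039/7.5)/(454/5) = 54.1385/90.8 = 0.5962

F = 0.596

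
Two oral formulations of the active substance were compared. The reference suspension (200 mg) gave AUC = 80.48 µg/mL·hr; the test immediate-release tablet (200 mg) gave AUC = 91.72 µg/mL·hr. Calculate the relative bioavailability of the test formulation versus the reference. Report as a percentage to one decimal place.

F_rel = 114.0%

F_rel = (AUC_test/D_test) / (AUC_ref/D_ref)
      = (91.72/200) / (80.48/200)
      = 0.4586 / 0.4024 = 1.1397 = 113.97%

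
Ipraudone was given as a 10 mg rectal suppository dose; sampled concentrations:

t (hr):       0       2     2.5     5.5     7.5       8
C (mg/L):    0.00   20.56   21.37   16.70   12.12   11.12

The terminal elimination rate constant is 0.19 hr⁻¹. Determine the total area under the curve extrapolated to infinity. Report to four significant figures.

Trapezoidal AUC_0→8:
  [0→2]: (0.00+20.56)/2 × 2 = 20.56
  [2→2.5]: (20.56+21.37)/2 × 0.5 = 10.4825
  [2.5→5.5]: (21.37+16.70)/2 × 3 = 57.105
  [5.5→7.5]: (16.70+12.12)/2 × 2 = 28.82
  [7.5→8]: (12.12+11.12)/2 × 0.5 = 5.81
  Sum = 122.7775 mg/L·hr
Extrapolated tail: C_last / k_e = 11.12 / 0.19 = 58.526
AUC_0→∞ = 122.7775 + 58.526 = 181.3035 mg/L·hr

AUC = 181.3 mg/L·hr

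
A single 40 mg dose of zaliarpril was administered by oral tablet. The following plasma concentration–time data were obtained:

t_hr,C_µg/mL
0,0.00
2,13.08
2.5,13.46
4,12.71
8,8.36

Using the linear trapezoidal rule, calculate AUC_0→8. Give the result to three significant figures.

Trapezoidal AUC_0→8:
  [0→2]: (0.00+13.08)/2 × 2 = 13.08
  [2→2.5]: (13.08+13.46)/2 × 0.5 = 6.635
  [2.5→4]: (13.46+12.71)/2 × 1.5 = 19.6275
  [4→8]: (12.71+8.36)/2 × 4 = 42.14
  Sum = 81.4825 µg/mL·hr

AUC = 81.5 µg/mL·hr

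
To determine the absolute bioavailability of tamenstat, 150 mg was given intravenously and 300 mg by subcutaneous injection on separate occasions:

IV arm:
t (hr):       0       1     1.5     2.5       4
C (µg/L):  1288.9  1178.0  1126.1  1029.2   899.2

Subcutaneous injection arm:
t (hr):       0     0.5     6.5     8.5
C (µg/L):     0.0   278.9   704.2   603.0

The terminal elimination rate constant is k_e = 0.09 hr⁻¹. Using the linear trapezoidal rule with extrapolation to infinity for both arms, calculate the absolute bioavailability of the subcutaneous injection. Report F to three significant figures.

F = 0.385

Trapezoidal AUC_0→4 (IV):
  [0→1]: (1288.9+1178.0)/2 × 1 = 1233.45
  [1→1.5]: (1178.0+1126.1)/2 × 0.5 = 576.025
  [1.5→2.5]: (1126.1+1029.2)/2 × 1 = 1077.65
  [2.5→4]: (1029.2+899.2)/2 × 1.5 = 1446.3
  Sum = 4333.425 µg/L·hr
IV tail: 899.2/0.09 = 9991.111; AUC_iv,0→∞ = 4333.425 + 9991.111 = 14324.536 µg/L·hr
Trapezoidal AUC_0→8.5 (subcutaneous injection):
  [0→0.5]: (0.0+278.9)/2 × 0.5 = 69.725
  [0.5→6.5]: (278.9+704.2)/2 × 6 = 2949.3
  [6.5→8.5]: (704.2+603.0)/2 × 2 = 1307.2
  Sum = 4326.225 µg/L·hr
subcutaneous injection tail: 603.0/0.09 = 6700.000; AUC_ev,0→∞ = 4326.225 + 6700.000 = 11026.225 µg/L·hr
F = (AUC_ev/D_ev)/(AUC_iv/D_iv) = (11026.225/300)/(14324.536/150) = 36.7541/95.4969 = 0.3849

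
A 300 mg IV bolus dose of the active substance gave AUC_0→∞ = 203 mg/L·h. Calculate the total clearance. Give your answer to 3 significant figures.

CL = Dose_iv / AUC_0→∞
   = 300 / 203 = 1.47783 L/h

CL = 1.48 L/h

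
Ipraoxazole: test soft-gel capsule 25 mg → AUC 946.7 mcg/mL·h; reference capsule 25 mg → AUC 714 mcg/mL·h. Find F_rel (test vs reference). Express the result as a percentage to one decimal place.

F_rel = (AUC_test/D_test) / (AUC_ref/D_ref)
      = (946.7/25) / (714/25)
      = 37.868 / 28.56 = 1.3259 = 132.59%

F_rel = 132.6%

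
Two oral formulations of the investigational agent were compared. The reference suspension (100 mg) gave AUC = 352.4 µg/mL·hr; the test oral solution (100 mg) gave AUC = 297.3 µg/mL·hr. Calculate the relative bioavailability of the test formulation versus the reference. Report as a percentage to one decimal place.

F_rel = 84.4%

F_rel = (AUC_test/D_test) / (AUC_ref/D_ref)
      = (297.3/100) / (352.4/100)
      = 2.973 / 3.524 = 0.8436 = 84.36%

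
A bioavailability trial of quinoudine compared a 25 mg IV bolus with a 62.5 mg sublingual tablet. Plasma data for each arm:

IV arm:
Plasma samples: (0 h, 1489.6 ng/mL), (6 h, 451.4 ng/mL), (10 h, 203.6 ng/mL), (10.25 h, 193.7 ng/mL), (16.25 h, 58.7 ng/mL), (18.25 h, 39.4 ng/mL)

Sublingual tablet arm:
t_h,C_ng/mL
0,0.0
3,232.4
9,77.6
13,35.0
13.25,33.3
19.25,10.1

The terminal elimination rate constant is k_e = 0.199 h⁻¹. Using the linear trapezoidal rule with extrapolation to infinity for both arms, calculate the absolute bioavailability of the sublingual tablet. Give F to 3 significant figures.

F = 0.0822

Trapezoidal AUC_0→18.25 (IV):
  [0→6]: (1489.6+451.4)/2 × 6 = 5823.0
  [6→10]: (451.4+203.6)/2 × 4 = 1310.0
  [10→10.25]: (203.6+193.7)/2 × 0.25 = 49.6625
  [10.25→16.25]: (193.7+58.7)/2 × 6 = 757.2
  [16.25→18.25]: (58.7+39.4)/2 × 2 = 98.1
  Sum = 8037.9625 ng/mL·h
IV tail: 39.4/0.199 = 197.990; AUC_iv,0→∞ = 8037.9625 + 197.990 = 8235.9525 ng/mL·h
Trapezoidal AUC_0→19.25 (sublingual tablet):
  [0→3]: (0.0+232.4)/2 × 3 = 348.6
  [3→9]: (232.4+77.6)/2 × 6 = 930.0
  [9→13]: (77.6+35.0)/2 × 4 = 225.2
  [13→13.25]: (35.0+33.3)/2 × 0.25 = 8.5375
  [13.25→19.25]: (33.3+10.1)/2 × 6 = 130.2
  Sum = 1642.5375 ng/mL·h
sublingual tablet tail: 10.1/0.199 = 50.754; AUC_ev,0→∞ = 1642.5375 + 50.754 = 1693.2915 ng/mL·h
F = (AUC_ev/D_ev)/(AUC_iv/D_iv) = (1693.2915/62.5)/(8235.9525/25) = 27.092664/329.4381 = 0.0822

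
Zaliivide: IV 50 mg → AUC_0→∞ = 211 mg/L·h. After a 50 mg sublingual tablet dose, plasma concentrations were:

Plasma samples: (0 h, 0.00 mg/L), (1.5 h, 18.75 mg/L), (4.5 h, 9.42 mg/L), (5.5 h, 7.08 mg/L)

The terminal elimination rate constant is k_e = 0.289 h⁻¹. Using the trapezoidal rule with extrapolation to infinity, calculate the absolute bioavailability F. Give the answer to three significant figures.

Trapezoidal AUC_0→5.5 (sublingual tablet):
  [0→1.5]: (0.00+18.75)/2 × 1.5 = 14.0625
  [1.5→4.5]: (18.75+9.42)/2 × 3 = 42.255
  [4.5→5.5]: (9.42+7.08)/2 × 1 = 8.25
  Sum = 64.5675 mg/L·h
Tail: C_last/k_e = 7.08/0.289 = 24.498
AUC_0→∞ (sublingual tablet) = 64.5675 + 24.498 = 89.0655 mg/L·h
F = (AUC_ev/D_ev)/(AUC_iv/D_iv) = (89.0655/50)/(211/50) = 1.78131/4.22 = 0.4221

F = 0.422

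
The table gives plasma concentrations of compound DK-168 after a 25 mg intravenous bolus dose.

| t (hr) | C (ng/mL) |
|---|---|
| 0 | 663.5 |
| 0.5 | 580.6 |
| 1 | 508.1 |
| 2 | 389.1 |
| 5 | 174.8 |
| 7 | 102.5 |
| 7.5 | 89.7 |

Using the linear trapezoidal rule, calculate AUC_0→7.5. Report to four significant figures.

Trapezoidal AUC_0→7.5:
  [0→0.5]: (663.5+580.6)/2 × 0.5 = 311.025
  [0.5→1]: (580.6+508.1)/2 × 0.5 = 272.175
  [1→2]: (508.1+389.1)/2 × 1 = 448.6
  [2→5]: (389.1+174.8)/2 × 3 = 845.85
  [5→7]: (174.8+102.5)/2 × 2 = 277.3
  [7→7.5]: (102.5+89.7)/2 × 0.5 = 48.05
  Sum = 2203.0 ng/mL·hr

AUC = 2203 ng/mL·hr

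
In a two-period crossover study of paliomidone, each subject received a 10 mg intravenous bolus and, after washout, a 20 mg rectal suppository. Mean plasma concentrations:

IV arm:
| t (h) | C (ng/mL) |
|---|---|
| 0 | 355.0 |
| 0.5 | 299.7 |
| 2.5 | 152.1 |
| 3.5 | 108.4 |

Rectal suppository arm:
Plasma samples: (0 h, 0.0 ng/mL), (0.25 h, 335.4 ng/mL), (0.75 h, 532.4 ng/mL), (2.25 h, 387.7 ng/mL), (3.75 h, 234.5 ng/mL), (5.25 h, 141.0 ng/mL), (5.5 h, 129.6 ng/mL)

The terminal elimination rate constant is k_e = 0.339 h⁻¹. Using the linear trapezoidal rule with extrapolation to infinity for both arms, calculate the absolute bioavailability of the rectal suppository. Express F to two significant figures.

F = 0.99

Trapezoidal AUC_0→3.5 (IV):
  [0→0.5]: (355.0+299.7)/2 × 0.5 = 163.675
  [0.5→2.5]: (299.7+152.1)/2 × 2 = 451.8
  [2.5→3.5]: (152.1+108.4)/2 × 1 = 130.25
  Sum = 745.725 ng/mL·h
IV tail: 108.4/0.339 = 319.764; AUC_iv,0→∞ = 745.725 + 319.764 = 1065.489 ng/mL·h
Trapezoidal AUC_0→5.5 (rectal suppository):
  [0→0.25]: (0.0+335.4)/2 × 0.25 = 41.925
  [0.25→0.75]: (335.4+532.4)/2 × 0.5 = 216.95
  [0.75→2.25]: (532.4+387.7)/2 × 1.5 = 690.075
  [2.25→3.75]: (387.7+234.5)/2 × 1.5 = 466.65
  [3.75→5.25]: (234.5+141.0)/2 × 1.5 = 281.625
  [5.25→5.5]: (141.0+129.6)/2 × 0.25 = 33.825
  Sum = 1731.05 ng/mL·h
rectal suppository tail: 129.6/0.339 = 382.301; AUC_ev,0→∞ = 1731.05 + 382.301 = 2113.351 ng/mL·h
F = (AUC_ev/D_ev)/(AUC_iv/D_iv) = (2113.351/20)/(1065.489/10) = 105.66755/106.5489 = 0.9917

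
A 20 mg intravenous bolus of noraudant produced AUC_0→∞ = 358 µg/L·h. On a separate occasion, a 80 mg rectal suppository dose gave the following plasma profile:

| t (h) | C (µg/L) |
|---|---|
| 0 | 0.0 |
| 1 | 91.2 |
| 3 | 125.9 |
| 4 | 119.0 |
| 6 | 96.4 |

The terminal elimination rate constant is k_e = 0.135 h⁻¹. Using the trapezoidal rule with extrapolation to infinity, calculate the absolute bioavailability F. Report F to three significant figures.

Trapezoidal AUC_0→6 (rectal suppository):
  [0→1]: (0.0+91.2)/2 × 1 = 45.6
  [1→3]: (91.2+125.9)/2 × 2 = 217.1
  [3→4]: (125.9+119.0)/2 × 1 = 122.45
  [4→6]: (119.0+96.4)/2 × 2 = 215.4
  Sum = 600.55 µg/L·h
Tail: C_last/k_e = 96.4/0.135 = 714.074
AUC_0→∞ (rectal suppository) = 600.55 + 714.074 = 1314.624 µg/L·h
F = (AUC_ev/D_ev)/(AUC_iv/D_iv) = (1314.624/80)/(358/20) = 16.4328/17.9 = 0.9180

F = 0.918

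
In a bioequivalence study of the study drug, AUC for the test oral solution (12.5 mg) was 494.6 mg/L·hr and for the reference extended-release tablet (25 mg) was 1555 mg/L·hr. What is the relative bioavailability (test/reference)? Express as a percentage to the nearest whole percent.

F_rel = 64%

F_rel = (AUC_test/D_test) / (AUC_ref/D_ref)
      = (494.6/12.5) / (1555/25)
      = 39.568 / 62.2 = 0.6361 = 63.61%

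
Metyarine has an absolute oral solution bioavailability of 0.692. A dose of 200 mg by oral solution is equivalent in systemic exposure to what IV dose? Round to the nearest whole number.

Systemic exposure from an extravascular dose = F × D_ev, so the equivalent IV dose is F × D_ev.
D_iv = F × D_ev = 0.692 × 200 = 138.4 mg

D_iv = 138 mg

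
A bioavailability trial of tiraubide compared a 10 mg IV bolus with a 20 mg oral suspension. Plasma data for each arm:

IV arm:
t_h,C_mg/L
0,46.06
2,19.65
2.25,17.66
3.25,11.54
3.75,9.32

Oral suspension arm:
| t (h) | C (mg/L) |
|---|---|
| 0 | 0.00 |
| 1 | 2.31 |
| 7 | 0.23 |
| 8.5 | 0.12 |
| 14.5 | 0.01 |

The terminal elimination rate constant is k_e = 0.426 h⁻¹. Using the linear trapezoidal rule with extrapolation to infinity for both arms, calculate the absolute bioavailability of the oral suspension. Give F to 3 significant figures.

Trapezoidal AUC_0→3.75 (IV):
  [0→2]: (46.06+19.65)/2 × 2 = 65.71
  [2→2.25]: (19.65+17.66)/2 × 0.25 = 4.66375
  [2.25→3.25]: (17.66+11.54)/2 × 1 = 14.6
  [3.25→3.75]: (11.54+9.32)/2 × 0.5 = 5.215
  Sum = 90.18875 mg/L·h
IV tail: 9.32/0.426 = 21.878; AUC_iv,0→∞ = 90.18875 + 21.878 = 112.06675 mg/L·h
Trapezoidal AUC_0→14.5 (oral suspension):
  [0→1]: (0.00+2.31)/2 × 1 = 1.155
  [1→7]: (2.31+0.23)/2 × 6 = 7.62
  [7→8.5]: (0.23+0.12)/2 × 1.5 = 0.2625
  [8.5→14.5]: (0.12+0.01)/2 × 6 = 0.39
  Sum = 9.4275 mg/L·h
oral suspension tail: 0.01/0.426 = 0.023; AUC_ev,0→∞ = 9.4275 + 0.023 = 9.4505 mg/L·h
F = (AUC_ev/D_ev)/(AUC_iv/D_iv) = (9.4505/20)/(112.06675/10) = 0.472525/11.206675 = 0.0422

F = 0.0422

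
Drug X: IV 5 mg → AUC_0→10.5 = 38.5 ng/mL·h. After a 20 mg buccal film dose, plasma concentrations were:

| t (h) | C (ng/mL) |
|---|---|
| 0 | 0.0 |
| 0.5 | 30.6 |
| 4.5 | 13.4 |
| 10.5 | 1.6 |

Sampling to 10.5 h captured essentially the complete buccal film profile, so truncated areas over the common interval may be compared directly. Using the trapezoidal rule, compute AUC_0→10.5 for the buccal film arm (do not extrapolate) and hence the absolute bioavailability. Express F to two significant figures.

Trapezoidal AUC_0→10.5 (buccal film):
  [0→0.5]: (0.0+30.6)/2 × 0.5 = 7.65
  [0.5→4.5]: (30.6+13.4)/2 × 4 = 88.0
  [4.5→10.5]: (13.4+1.6)/2 × 6 = 45.0
  Sum = 140.65 ng/mL·h
F = (AUC_ev/D_ev)/(AUC_iv/D_iv) = (140.65/20)/(38.5/5) = 7.0325/7.7 = 0.9133

F = 0.91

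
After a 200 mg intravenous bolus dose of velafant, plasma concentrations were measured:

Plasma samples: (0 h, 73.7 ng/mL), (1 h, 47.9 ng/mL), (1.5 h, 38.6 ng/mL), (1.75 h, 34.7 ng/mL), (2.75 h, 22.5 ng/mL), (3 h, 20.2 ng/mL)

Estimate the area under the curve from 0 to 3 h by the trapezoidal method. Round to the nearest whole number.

AUC = 126 ng/mL·h

Trapezoidal AUC_0→3:
  [0→1]: (73.7+47.9)/2 × 1 = 60.8
  [1→1.5]: (47.9+38.6)/2 × 0.5 = 21.625
  [1.5→1.75]: (38.6+34.7)/2 × 0.25 = 9.1625
  [1.75→2.75]: (34.7+22.5)/2 × 1 = 28.6
  [2.75→3]: (22.5+20.2)/2 × 0.25 = 5.3375
  Sum = 125.525 ng/mL·h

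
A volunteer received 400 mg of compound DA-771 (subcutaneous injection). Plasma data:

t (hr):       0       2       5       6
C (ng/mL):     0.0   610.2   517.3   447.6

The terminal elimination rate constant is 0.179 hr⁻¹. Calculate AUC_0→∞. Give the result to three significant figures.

AUC = 5280 ng/mL·hr

Trapezoidal AUC_0→6:
  [0→2]: (0.0+610.2)/2 × 2 = 610.2
  [2→5]: (610.2+517.3)/2 × 3 = 1691.25
  [5→6]: (517.3+447.6)/2 × 1 = 482.45
  Sum = 2783.9 ng/mL·hr
Extrapolated tail: C_last / k_e = 447.6 / 0.179 = 2500.559
AUC_0→∞ = 2783.9 + 2500.559 = 5284.459 ng/mL·hr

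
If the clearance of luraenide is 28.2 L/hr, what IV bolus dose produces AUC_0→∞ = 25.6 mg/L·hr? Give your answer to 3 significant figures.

Dose = 722 mg

Dose_iv = CL × AUC_0→∞
     = 28.2 × 25.6 = 721.92 mg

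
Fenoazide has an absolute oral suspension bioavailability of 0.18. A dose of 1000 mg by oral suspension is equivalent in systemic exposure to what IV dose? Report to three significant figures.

D_iv = 180 mg

Systemic exposure from an extravascular dose = F × D_ev, so the equivalent IV dose is F × D_ev.
D_iv = F × D_ev = 0.18 × 1000 = 180 mg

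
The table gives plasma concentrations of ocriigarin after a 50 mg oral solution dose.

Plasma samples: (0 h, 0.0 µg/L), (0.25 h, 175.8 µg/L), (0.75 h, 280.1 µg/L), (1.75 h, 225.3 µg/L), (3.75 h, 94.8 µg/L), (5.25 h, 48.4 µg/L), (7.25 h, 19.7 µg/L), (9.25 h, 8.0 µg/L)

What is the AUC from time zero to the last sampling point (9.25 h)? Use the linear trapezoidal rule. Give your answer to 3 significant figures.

AUC = 912 µg/L·h

Trapezoidal AUC_0→9.25:
  [0→0.25]: (0.0+175.8)/2 × 0.25 = 21.975
  [0.25→0.75]: (175.8+280.1)/2 × 0.5 = 113.975
  [0.75→1.75]: (280.1+225.3)/2 × 1 = 252.7
  [1.75→3.75]: (225.3+94.8)/2 × 2 = 320.1
  [3.75→5.25]: (94.8+48.4)/2 × 1.5 = 107.4
  [5.25→7.25]: (48.4+19.7)/2 × 2 = 68.1
  [7.25→9.25]: (19.7+8.0)/2 × 2 = 27.7
  Sum = 911.95 µg/L·h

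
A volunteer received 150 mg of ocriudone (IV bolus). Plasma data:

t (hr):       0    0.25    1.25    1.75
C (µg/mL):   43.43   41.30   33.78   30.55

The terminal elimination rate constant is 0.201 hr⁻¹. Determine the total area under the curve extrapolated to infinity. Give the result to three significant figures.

Trapezoidal AUC_0→1.75:
  [0→0.25]: (43.43+41.30)/2 × 0.25 = 10.59125
  [0.25→1.25]: (41.30+33.78)/2 × 1 = 37.54
  [1.25→1.75]: (33.78+30.55)/2 × 0.5 = 16.0825
  Sum = 64.21375 µg/mL·hr
Extrapolated tail: C_last / k_e = 30.55 / 0.201 = 151.990
AUC_0→∞ = 64.21375 + 151.990 = 216.20375 µg/mL·hr

AUC = 216 µg/mL·hr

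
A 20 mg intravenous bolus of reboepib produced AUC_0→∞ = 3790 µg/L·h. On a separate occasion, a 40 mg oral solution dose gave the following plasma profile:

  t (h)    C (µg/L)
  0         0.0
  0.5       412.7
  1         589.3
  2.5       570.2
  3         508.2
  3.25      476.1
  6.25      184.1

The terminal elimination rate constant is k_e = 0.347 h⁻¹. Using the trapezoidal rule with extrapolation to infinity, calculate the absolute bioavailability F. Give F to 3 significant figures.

F = 0.414

Trapezoidal AUC_0→6.25 (oral solution):
  [0→0.5]: (0.0+412.7)/2 × 0.5 = 103.175
  [0.5→1]: (412.7+589.3)/2 × 0.5 = 250.5
  [1→2.5]: (589.3+570.2)/2 × 1.5 = 869.625
  [2.5→3]: (570.2+508.2)/2 × 0.5 = 269.6
  [3→3.25]: (508.2+476.1)/2 × 0.25 = 123.0375
  [3.25→6.25]: (476.1+184.1)/2 × 3 = 990.3
  Sum = 2606.2375 µg/L·h
Tail: C_last/k_e = 184.1/0.347 = 530.548
AUC_0→∞ (oral solution) = 2606.2375 + 530.548 = 3136.7855 µg/L·h
F = (AUC_ev/D_ev)/(AUC_iv/D_iv) = (3136.7855/40)/(3790/20) = 78.4196/189.5 = 0.4138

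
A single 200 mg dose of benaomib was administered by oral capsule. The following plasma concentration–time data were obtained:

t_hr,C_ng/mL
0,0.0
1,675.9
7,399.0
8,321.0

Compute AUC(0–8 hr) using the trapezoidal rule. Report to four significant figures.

AUC = 3923 ng/mL·hr

Trapezoidal AUC_0→8:
  [0→1]: (0.0+675.9)/2 × 1 = 337.95
  [1→7]: (675.9+399.0)/2 × 6 = 3224.7
  [7→8]: (399.0+321.0)/2 × 1 = 360.0
  Sum = 3922.65 ng/mL·hr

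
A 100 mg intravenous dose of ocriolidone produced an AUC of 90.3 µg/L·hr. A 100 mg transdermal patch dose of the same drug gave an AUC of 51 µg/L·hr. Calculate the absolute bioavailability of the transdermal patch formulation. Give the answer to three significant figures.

F = (AUC_ev / D_ev) / (AUC_iv / D_iv)
  = (51/100) / (90.3/100)
  = 0.51 / 0.903 = 0.5648

F = 0.565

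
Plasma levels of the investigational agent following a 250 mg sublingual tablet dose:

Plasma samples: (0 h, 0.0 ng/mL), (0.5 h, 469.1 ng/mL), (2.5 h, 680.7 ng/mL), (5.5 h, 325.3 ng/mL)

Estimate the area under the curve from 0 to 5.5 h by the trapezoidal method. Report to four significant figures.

Trapezoidal AUC_0→5.5:
  [0→0.5]: (0.0+469.1)/2 × 0.5 = 117.275
  [0.5→2.5]: (469.1+680.7)/2 × 2 = 1149.8
  [2.5→5.5]: (680.7+325.3)/2 × 3 = 1509.0
  Sum = 2776.075 ng/mL·h

AUC = 2776 ng/mL·h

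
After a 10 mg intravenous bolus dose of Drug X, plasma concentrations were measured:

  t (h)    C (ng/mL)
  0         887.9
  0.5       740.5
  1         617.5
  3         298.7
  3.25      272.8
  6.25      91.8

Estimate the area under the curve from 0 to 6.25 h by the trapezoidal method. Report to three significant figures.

AUC = 2280 ng/mL·h

Trapezoidal AUC_0→6.25:
  [0→0.5]: (887.9+740.5)/2 × 0.5 = 407.1
  [0.5→1]: (740.5+617.5)/2 × 0.5 = 339.5
  [1→3]: (617.5+298.7)/2 × 2 = 916.2
  [3→3.25]: (298.7+272.8)/2 × 0.25 = 71.4375
  [3.25→6.25]: (272.8+91.8)/2 × 3 = 546.9
  Sum = 2281.1375 ng/mL·h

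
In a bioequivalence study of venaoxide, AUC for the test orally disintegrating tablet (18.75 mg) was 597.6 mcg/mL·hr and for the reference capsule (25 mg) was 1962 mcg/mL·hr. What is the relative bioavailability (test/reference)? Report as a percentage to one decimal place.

F_rel = 40.6%

F_rel = (AUC_test/D_test) / (AUC_ref/D_ref)
      = (597.6/18.75) / (1962/25)
      = 31.872 / 78.48 = 0.4061 = 40.61%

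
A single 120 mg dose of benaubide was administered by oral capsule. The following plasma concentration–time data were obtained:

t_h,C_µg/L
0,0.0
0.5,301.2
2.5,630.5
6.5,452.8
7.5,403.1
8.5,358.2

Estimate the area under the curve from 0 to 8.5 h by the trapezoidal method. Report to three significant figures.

AUC = 3980 µg/L·h

Trapezoidal AUC_0→8.5:
  [0→0.5]: (0.0+301.2)/2 × 0.5 = 75.3
  [0.5→2.5]: (301.2+630.5)/2 × 2 = 931.7
  [2.5→6.5]: (630.5+452.8)/2 × 4 = 2166.6
  [6.5→7.5]: (452.8+403.1)/2 × 1 = 427.95
  [7.5→8.5]: (403.1+358.2)/2 × 1 = 380.65
  Sum = 3982.2 µg/L·h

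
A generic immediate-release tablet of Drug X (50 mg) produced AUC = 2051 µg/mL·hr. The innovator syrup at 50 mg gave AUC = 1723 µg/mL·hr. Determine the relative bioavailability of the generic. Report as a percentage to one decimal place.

F_rel = 119.0%

F_rel = (AUC_test/D_test) / (AUC_ref/D_ref)
      = (2051/50) / (1723/50)
      = 41.02 / 34.46 = 1.1904 = 119.04%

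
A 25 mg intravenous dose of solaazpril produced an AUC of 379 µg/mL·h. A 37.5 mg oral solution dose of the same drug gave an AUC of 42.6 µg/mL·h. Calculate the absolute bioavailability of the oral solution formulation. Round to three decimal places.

F = (AUC_ev / D_ev) / (AUC_iv / D_iv)
  = (42.6/37.5) / (379/25)
  = 1.136 / 15.16 = 0.0749

F = 0.075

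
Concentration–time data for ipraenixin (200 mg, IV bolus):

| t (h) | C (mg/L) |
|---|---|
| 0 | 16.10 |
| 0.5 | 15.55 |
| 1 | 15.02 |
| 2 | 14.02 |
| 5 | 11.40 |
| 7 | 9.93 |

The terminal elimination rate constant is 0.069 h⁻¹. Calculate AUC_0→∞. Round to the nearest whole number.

Trapezoidal AUC_0→7:
  [0→0.5]: (16.10+15.55)/2 × 0.5 = 7.9125
  [0.5→1]: (15.55+15.02)/2 × 0.5 = 7.6425
  [1→2]: (15.02+14.02)/2 × 1 = 14.52
  [2→5]: (14.02+11.40)/2 × 3 = 38.13
  [5→7]: (11.40+9.93)/2 × 2 = 21.33
  Sum = 89.535 mg/L·h
Extrapolated tail: C_last / k_e = 9.93 / 0.069 = 143.913
AUC_0→∞ = 89.535 + 143.913 = 233.448 mg/L·h

AUC = 233 mg/L·h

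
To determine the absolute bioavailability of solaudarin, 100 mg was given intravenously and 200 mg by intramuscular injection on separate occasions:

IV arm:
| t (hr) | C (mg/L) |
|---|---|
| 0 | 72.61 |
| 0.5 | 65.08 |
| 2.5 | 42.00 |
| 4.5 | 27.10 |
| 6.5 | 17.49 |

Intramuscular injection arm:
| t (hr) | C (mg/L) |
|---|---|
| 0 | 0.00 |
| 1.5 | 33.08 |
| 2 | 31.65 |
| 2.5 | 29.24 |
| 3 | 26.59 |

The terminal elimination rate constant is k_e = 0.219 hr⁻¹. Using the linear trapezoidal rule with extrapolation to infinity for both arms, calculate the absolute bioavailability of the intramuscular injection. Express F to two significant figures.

Trapezoidal AUC_0→6.5 (IV):
  [0→0.5]: (72.61+65.08)/2 × 0.5 = 34.4225
  [0.5→2.5]: (65.08+42.00)/2 × 2 = 107.08
  [2.5→4.5]: (42.00+27.10)/2 × 2 = 69.1
  [4.5→6.5]: (27.10+17.49)/2 × 2 = 44.59
  Sum = 255.1925 mg/L·hr
IV tail: 17.49/0.219 = 79.863; AUC_iv,0→∞ = 255.1925 + 79.863 = 335.0555 mg/L·hr
Trapezoidal AUC_0→3 (intramuscular injection):
  [0→1.5]: (0.00+33.08)/2 × 1.5 = 24.81
  [1.5→2]: (33.08+31.65)/2 × 0.5 = 16.1825
  [2→2.5]: (31.65+29.24)/2 × 0.5 = 15.2225
  [2.5→3]: (29.24+26.59)/2 × 0.5 = 13.9575
  Sum = 70.1725 mg/L·hr
intramuscular injection tail: 26.59/0.219 = 121.416; AUC_ev,0→∞ = 70.1725 + 121.416 = 191.5885 mg/L·hr
F = (AUC_ev/D_ev)/(AUC_iv/D_iv) = (191.5885/200)/(335.0555/100) = 0.9579425/3.350555 = 0.2859

F = 0.29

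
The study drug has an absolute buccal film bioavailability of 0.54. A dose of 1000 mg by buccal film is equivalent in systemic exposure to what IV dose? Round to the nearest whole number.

Systemic exposure from an extravascular dose = F × D_ev, so the equivalent IV dose is F × D_ev.
D_iv = F × D_ev = 0.54 × 1000 = 540 mg

D_iv = 540 mg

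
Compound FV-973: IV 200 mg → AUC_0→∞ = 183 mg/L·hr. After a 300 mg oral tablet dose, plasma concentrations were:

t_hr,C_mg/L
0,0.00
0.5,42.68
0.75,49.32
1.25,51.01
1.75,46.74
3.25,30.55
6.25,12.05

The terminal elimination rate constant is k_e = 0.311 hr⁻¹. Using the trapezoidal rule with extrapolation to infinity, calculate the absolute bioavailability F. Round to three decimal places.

F = 0.846

Trapezoidal AUC_0→6.25 (oral tablet):
  [0→0.5]: (0.00+42.68)/2 × 0.5 = 10.67
  [0.5→0.75]: (42.68+49.32)/2 × 0.25 = 11.5
  [0.75→1.25]: (49.32+51.01)/2 × 0.5 = 25.0825
  [1.25→1.75]: (51.01+46.74)/2 × 0.5 = 24.4375
  [1.75→3.25]: (46.74+30.55)/2 × 1.5 = 57.9675
  [3.25→6.25]: (30.55+12.05)/2 × 3 = 63.9
  Sum = 193.5575 mg/L·hr
Tail: C_last/k_e = 12.05/0.311 = 38.746
AUC_0→∞ (oral tablet) = 193.5575 + 38.746 = 232.3035 mg/L·hr
F = (AUC_ev/D_ev)/(AUC_iv/D_iv) = (232.3035/300)/(183/200) = 0.774345/0.915 = 0.8463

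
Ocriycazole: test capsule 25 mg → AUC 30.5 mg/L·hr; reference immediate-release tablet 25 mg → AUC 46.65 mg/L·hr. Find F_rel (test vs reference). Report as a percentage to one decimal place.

F_rel = 65.4%

F_rel = (AUC_test/D_test) / (AUC_ref/D_ref)
      = (30.5/25) / (46.65/25)
      = 1.22 / 1.866 = 0.6538 = 65.38%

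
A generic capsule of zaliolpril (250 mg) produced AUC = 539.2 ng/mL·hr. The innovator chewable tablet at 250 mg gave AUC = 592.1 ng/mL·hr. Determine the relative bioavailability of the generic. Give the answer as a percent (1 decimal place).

F_rel = (AUC_test/D_test) / (AUC_ref/D_ref)
      = (539.2/250) / (592.1/250)
      = 2.1568 / 2.3684 = 0.9107 = 91.07%

F_rel = 91.1%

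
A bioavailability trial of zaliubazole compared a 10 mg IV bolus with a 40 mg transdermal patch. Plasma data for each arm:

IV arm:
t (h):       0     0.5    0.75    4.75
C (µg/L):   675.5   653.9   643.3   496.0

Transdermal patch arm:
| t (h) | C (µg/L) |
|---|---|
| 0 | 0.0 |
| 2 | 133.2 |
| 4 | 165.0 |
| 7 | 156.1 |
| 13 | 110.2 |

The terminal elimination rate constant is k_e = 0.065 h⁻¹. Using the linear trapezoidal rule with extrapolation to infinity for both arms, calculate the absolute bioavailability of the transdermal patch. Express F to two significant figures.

F = 0.082

Trapezoidal AUC_0→4.75 (IV):
  [0→0.5]: (675.5+653.9)/2 × 0.5 = 332.35
  [0.5→0.75]: (653.9+643.3)/2 × 0.25 = 162.15
  [0.75→4.75]: (643.3+496.0)/2 × 4 = 2278.6
  Sum = 2773.1 µg/L·h
IV tail: 496.0/0.065 = 7630.769; AUC_iv,0→∞ = 2773.1 + 7630.769 = 10403.869 µg/L·h
Trapezoidal AUC_0→13 (transdermal patch):
  [0→2]: (0.0+133.2)/2 × 2 = 133.2
  [2→4]: (133.2+165.0)/2 × 2 = 298.2
  [4→7]: (165.0+156.1)/2 × 3 = 481.65
  [7→13]: (156.1+110.2)/2 × 6 = 798.9
  Sum = 1711.95 µg/L·h
transdermal patch tail: 110.2/0.065 = 1695.385; AUC_ev,0→∞ = 1711.95 + 1695.385 = 3407.335 µg/L·h
F = (AUC_ev/D_ev)/(AUC_iv/D_iv) = (3407.335/40)/(10403.869/10) = 85.183375/1040.3869 = 0.0819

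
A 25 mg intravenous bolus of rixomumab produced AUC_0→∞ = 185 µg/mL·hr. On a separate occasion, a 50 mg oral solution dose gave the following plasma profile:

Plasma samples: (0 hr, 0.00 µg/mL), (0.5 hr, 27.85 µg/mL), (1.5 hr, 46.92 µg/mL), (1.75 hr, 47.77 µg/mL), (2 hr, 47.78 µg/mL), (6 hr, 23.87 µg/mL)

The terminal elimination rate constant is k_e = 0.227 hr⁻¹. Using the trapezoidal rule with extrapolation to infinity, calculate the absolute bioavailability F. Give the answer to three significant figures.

Trapezoidal AUC_0→6 (oral solution):
  [0→0.5]: (0.00+27.85)/2 × 0.5 = 6.9625
  [0.5→1.5]: (27.85+46.92)/2 × 1 = 37.385
  [1.5→1.75]: (46.92+47.77)/2 × 0.25 = 11.83625
  [1.75→2]: (47.77+47.78)/2 × 0.25 = 11.94375
  [2→6]: (47.78+23.87)/2 × 4 = 143.3
  Sum = 211.4275 µg/mL·hr
Tail: C_last/k_e = 23.87/0.227 = 105.154
AUC_0→∞ (oral solution) = 211.4275 + 105.154 = 316.5815 µg/mL·hr
F = (AUC_ev/D_ev)/(AUC_iv/D_iv) = (316.5815/50)/(185/25) = 6.33163/7.4 = 0.8556

F = 0.856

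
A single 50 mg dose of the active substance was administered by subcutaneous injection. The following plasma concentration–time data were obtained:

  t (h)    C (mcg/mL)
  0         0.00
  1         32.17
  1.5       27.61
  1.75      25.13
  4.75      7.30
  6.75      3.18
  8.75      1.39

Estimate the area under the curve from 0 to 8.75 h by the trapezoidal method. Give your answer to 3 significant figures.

AUC = 101 mcg/mL·h

Trapezoidal AUC_0→8.75:
  [0→1]: (0.00+32.17)/2 × 1 = 16.085
  [1→1.5]: (32.17+27.61)/2 × 0.5 = 14.945
  [1.5→1.75]: (27.61+25.13)/2 × 0.25 = 6.5925
  [1.75→4.75]: (25.13+7.30)/2 × 3 = 48.645
  [4.75→6.75]: (7.30+3.18)/2 × 2 = 10.48
  [6.75→8.75]: (3.18+1.39)/2 × 2 = 4.57
  Sum = 101.3175 mcg/mL·h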